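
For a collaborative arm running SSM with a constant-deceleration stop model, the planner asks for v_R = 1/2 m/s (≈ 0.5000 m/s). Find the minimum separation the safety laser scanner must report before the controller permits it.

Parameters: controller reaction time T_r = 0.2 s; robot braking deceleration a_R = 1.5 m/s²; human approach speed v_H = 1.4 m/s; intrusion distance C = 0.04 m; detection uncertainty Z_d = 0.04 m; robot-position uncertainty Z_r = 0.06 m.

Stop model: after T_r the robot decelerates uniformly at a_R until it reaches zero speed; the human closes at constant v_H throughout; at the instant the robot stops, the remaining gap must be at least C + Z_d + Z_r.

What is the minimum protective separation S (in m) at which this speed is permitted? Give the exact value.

S_min = 107/100 m = 1.0700 m

braking lasts T_s = (1/2)/(3/2) = 0.3333 s
robot covers v_R·T_r = 0.5000·0.2000 = 0.1000 m before braking
robot covers 0.5000·0.3333 − ½·1.5000·0.3333² = 0.0833 m while stopping
human closes 1.4000·0.5333 = 0.7467 m
C+Z_d+Z_r = 0.0400+0.0400+0.0600 = 0.1400 m
S_min ≈ 0.1000+0.0833+0.7467+0.1400  ⇒  S_min = 107/100 m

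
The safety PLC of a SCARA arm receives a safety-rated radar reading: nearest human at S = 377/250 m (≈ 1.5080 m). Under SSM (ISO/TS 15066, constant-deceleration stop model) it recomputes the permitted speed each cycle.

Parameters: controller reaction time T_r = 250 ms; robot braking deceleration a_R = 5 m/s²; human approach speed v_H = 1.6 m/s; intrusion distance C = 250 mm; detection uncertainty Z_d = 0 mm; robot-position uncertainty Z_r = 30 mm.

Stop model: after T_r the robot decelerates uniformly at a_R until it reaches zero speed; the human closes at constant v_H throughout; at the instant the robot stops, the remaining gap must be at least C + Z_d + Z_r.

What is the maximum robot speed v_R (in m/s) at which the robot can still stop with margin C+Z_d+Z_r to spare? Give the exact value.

v_R_max = 6/5 m/s = 1.2000 m/s

quadratic (1/10)·v² + (57/100)·v + (-207/250) = 0
  disc = (57/100)² − 4·(1/10)·(-207/250) = 6561/10000 ; √disc = 81/100
  v_R = (−(57/100) + 81/100) / (2·(1/10)) = 6/5 m/s
check:
stop time T_s = (6/5)/5 = 0.2400 s
robot covers v_R·T_r = 1.2000·0.2500 = 0.3000 m before braking
robot under decel: 1.2000²/(2·5.0000) = 0.1440 m
person approaches 1.6000·(0.2500+0.2400) = 0.7840 m
C+Z_d+Z_r = 0.2500+0.0000+0.0300 = 0.2800 m
sum ≈ 0.3000+0.1440+0.7840+0.2800 ≈ 1.5080 m = S ✓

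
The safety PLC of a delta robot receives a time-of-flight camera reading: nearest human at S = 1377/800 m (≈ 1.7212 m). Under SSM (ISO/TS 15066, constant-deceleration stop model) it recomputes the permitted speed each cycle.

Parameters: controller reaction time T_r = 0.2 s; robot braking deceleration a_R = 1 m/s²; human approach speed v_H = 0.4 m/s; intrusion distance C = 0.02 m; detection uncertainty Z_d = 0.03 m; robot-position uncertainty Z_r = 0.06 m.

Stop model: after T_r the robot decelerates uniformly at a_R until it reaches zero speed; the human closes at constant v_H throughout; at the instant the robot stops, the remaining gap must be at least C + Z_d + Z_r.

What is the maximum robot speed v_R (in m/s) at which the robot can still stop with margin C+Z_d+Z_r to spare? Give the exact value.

quadratic (1/2)·v² + (3/5)·v + (-49/32) = 0
  disc = (3/5)² − 4·(1/2)·(-49/32) = 1369/400 ; √disc = 37/20
  v_R = (−(3/5) + 37/20) / (2·(1/2)) = 5/4 m/s
check:
T_s = v_R/a_R = (5/4)/1 = 1.2500 s
reaction-phase robot travel = 1.2500·0.2000 = 0.2500 m
braking distance = 1.2500²/(2·1.0000) = 0.7812 m
human over T_r+T_s: 0.4000·(0.2000+1.2500) = 0.5800 m
C+Z_d+Z_r = 0.0200+0.0300+0.0600 = 0.1100 m
sum ≈ 0.2500+0.7812+0.5800+0.1100 ≈ 1.7212 m = S ✓

v_R_max = 5/4 m/s = 1.2500 m/s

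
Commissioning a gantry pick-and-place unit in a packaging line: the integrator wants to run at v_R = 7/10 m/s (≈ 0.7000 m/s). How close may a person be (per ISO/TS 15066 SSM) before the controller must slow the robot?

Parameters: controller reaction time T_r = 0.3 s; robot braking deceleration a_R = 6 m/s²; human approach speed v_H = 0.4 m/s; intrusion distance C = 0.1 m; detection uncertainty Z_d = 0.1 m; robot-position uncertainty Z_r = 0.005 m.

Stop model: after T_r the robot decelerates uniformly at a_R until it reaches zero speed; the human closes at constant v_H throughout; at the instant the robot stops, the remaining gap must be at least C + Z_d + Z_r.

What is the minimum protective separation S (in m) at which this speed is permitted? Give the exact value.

S_min = 249/400 m = 0.6225 m

stop time T_s = (7/10)/6 = 0.1167 s
robot covers v_R·T_r = 0.7000·0.3000 = 0.2100 m before braking
robot under decel: 0.7000²/(2·6.0000) = 0.0408 m
human closes 0.4000·0.4167 = 0.1667 m
C+Z_d+Z_r = 0.1000+0.1000+0.0050 = 0.2050 m
S_min ≈ 0.2100+0.0408+0.1667+0.2050  ⇒  S_min = 249/400 m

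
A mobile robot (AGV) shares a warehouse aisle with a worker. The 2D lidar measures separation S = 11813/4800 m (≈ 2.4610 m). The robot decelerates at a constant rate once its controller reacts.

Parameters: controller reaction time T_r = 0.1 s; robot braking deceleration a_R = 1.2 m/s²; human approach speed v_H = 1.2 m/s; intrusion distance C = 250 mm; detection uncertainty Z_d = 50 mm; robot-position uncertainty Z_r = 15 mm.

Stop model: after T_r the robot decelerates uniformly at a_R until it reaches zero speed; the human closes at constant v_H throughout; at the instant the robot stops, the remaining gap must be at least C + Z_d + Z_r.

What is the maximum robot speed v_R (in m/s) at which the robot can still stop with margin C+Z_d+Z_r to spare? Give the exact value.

collect terms ⇒ (5/12)·v_R² + (11/10)·v_R + (-389/192) = 0
  disc = (11/10)² − 4·(5/12)·(-389/192) = 66049/14400 ; √disc = 257/120
  v_R = (−(11/10) + 257/120) / (2·(5/12)) = 5/4 m/s
check:
stop time T_s = (5/4)/(6/5) = 1.0417 s
robot covers v_R·T_r = 1.2500·0.1000 = 0.1250 m before braking
robot covers 1.2500·1.0417 − ½·1.2000·1.0417² = 0.6510 m while stopping
person approaches 1.2000·(0.1000+1.0417) = 1.3700 m
margins: 0.2500+0.0500+0.0150 = 0.3150 m
sum ≈ 0.1250+0.6510+1.3700+0.3150 ≈ 2.4610 m = S ✓

v_R_max = 5/4 m/s = 1.2500 m/s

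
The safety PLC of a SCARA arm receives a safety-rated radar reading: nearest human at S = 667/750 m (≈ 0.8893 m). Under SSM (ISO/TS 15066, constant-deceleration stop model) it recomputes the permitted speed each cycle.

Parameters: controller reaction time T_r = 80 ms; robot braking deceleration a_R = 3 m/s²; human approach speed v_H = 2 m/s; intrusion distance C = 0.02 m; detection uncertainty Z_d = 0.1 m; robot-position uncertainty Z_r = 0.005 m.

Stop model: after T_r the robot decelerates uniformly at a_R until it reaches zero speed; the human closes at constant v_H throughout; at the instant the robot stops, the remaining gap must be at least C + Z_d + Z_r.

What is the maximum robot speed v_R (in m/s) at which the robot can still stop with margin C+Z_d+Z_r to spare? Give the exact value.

collect terms ⇒ (1/6)·v_R² + (56/75)·v_R + (-1813/3000) = 0
  disc = (56/75)² − 4·(1/6)·(-1813/3000) = 2401/2500 ; √disc = 49/50
  v_R = (−(56/75) + 49/50) / (2·(1/6)) = 7/10 m/s
check:
stop time T_s = (7/10)/3 = 0.2333 s
robot covers v_R·T_r = 0.7000·0.0800 = 0.0560 m before braking
braking distance = 0.7000²/(2·3.0000) = 0.0817 m
human closes 2.0000·0.3133 = 0.6267 m
residual clearance needed = 0.0200+0.1000+0.0050 = 0.1250 m
sum ≈ 0.0560+0.0817+0.6267+0.1250 ≈ 0.8893 m = S ✓

v_R_max = 7/10 m/s = 0.7000 m/s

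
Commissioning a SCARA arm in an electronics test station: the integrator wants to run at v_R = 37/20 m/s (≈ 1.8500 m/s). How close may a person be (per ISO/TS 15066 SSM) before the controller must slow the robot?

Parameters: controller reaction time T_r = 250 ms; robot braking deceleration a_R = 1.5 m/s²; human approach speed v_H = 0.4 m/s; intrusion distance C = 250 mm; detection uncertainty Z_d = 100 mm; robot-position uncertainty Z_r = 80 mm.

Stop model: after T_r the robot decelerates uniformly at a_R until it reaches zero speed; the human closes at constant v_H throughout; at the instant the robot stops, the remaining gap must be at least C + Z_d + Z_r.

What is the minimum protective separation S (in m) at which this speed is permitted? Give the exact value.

T_s = v_R/a_R = (37/20)/(3/2) = 1.2333 s
reaction-phase robot travel = 1.8500·0.2500 = 0.4625 m
braking distance = 1.8500²/(2·1.5000) = 1.1408 m
human closes 0.4000·1.4833 = 0.5933 m
C+Z_d+Z_r = 0.2500+0.1000+0.0800 = 0.4300 m
S_min ≈ 0.4625+1.1408+0.5933+0.4300  ⇒  S_min = 197/75 m

S_min = 197/75 m = 2.6267 m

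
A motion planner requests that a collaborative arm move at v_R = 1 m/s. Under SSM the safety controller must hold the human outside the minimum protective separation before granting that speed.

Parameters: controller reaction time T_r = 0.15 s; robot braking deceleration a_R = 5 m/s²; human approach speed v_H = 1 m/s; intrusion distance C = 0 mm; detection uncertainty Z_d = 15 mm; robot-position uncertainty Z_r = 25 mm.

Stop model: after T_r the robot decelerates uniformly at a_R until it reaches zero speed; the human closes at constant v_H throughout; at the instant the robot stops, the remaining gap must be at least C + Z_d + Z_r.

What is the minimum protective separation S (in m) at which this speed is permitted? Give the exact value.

S_min = 16/25 m = 0.6400 m

T_s = v_R/a_R = 1/5 = 0.2000 s
reaction-phase robot travel = 1.0000·0.1500 = 0.1500 m
braking distance = 1.0000²/(2·5.0000) = 0.1000 m
human over T_r+T_s: 1.0000·(0.1500+0.2000) = 0.3500 m
margins: 0.0000+0.0150+0.0250 = 0.0400 m
S_min ≈ 0.1500+0.1000+0.3500+0.0400  ⇒  S_min = 16/25 m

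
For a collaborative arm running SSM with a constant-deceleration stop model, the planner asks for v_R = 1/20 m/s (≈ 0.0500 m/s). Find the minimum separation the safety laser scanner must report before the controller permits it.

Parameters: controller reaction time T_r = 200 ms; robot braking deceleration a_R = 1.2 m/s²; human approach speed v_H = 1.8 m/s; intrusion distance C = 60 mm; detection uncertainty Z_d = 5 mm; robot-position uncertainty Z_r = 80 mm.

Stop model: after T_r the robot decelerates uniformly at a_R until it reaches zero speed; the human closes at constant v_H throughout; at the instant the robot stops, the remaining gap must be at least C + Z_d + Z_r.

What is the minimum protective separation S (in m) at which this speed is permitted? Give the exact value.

S_min = 2837/4800 m = 0.5910 m

braking lasts T_s = (1/20)/(6/5) = 0.0417 s
reaction-phase robot travel = 0.0500·0.2000 = 0.0100 m
braking distance = 0.0500²/(2·1.2000) = 0.0010 m
person approaches 1.8000·(0.2000+0.0417) = 0.4350 m
C+Z_d+Z_r = 0.0600+0.0050+0.0800 = 0.1450 m
S_min ≈ 0.0100+0.0010+0.4350+0.1450  ⇒  S_min = 2837/4800 m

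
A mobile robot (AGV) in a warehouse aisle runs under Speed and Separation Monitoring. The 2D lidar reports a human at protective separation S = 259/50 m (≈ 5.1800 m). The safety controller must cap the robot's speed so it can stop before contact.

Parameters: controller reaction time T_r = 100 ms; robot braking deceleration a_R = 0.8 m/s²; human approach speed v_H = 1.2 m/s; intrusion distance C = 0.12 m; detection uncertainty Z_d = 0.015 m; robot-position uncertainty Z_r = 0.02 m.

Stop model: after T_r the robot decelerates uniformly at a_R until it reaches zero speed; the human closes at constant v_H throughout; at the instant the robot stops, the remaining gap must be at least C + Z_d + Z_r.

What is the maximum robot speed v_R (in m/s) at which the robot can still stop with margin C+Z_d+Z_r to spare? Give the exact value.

v_R_max = 9/5 m/s = 1.8000 m/s

at the boundary: (5/8)·v² + (8/5)·v + (-981/200) = 0
  disc = (8/5)² − 4·(5/8)·(-981/200) = 5929/400 ; √disc = 77/20
  v_R = (−(8/5) + 77/20) / (2·(5/8)) = 9/5 m/s
check:
stop time T_s = (9/5)/(4/5) = 2.2500 s
robot covers v_R·T_r = 1.8000·0.1000 = 0.1800 m before braking
robot under decel: 1.8000²/(2·0.8000) = 2.0250 m
human closes 1.2000·2.3500 = 2.8200 m
margins: 0.1200+0.0150+0.0200 = 0.1550 m
sum ≈ 0.1800+2.0250+2.8200+0.1550 ≈ 5.1800 m = S ✓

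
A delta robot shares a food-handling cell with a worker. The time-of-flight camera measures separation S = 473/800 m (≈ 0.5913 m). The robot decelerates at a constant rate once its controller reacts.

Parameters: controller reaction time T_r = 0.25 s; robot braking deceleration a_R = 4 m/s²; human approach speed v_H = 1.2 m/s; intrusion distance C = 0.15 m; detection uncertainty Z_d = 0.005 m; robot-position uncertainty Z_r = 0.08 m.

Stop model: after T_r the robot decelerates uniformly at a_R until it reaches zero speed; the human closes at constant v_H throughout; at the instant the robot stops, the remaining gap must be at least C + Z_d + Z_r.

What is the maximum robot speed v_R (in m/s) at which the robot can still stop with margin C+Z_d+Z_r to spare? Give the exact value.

v_R_max = 1/10 m/s = 0.1000 m/s

at the boundary: (1/8)·v² + (11/20)·v + (-9/160) = 0
  disc = (11/20)² − 4·(1/8)·(-9/160) = 529/1600 ; √disc = 23/40
  v_R = (−(11/20) + 23/40) / (2·(1/8)) = 1/10 m/s
check:
stop time T_s = (1/10)/4 = 0.0250 s
reaction-phase robot travel = 0.1000·0.2500 = 0.0250 m
braking distance = 0.1000²/(2·4.0000) = 0.0013 m
person approaches 1.2000·(0.2500+0.0250) = 0.3300 m
residual clearance needed = 0.1500+0.0050+0.0800 = 0.2350 m
sum ≈ 0.0250+0.0013+0.3300+0.2350 ≈ 0.5913 m = S ✓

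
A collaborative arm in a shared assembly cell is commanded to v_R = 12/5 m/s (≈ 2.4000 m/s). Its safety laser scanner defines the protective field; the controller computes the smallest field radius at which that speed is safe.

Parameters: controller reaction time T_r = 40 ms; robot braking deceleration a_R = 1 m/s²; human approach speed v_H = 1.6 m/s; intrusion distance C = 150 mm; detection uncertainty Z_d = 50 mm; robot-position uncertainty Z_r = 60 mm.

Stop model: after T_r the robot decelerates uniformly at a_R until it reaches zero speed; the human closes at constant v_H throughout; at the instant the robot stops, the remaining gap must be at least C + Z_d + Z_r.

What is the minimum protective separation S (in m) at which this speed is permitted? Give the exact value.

S_min = 357/50 m = 7.1400 m

stop time T_s = (12/5)/1 = 2.4000 s
robot in T_r: 2.4000·0.0400 = 0.0960 m
braking distance = 2.4000²/(2·1.0000) = 2.8800 m
human over T_r+T_s: 1.6000·(0.0400+2.4000) = 3.9040 m
C+Z_d+Z_r = 0.1500+0.0500+0.0600 = 0.2600 m
S_min ≈ 0.0960+2.8800+3.9040+0.2600  ⇒  S_min = 357/50 m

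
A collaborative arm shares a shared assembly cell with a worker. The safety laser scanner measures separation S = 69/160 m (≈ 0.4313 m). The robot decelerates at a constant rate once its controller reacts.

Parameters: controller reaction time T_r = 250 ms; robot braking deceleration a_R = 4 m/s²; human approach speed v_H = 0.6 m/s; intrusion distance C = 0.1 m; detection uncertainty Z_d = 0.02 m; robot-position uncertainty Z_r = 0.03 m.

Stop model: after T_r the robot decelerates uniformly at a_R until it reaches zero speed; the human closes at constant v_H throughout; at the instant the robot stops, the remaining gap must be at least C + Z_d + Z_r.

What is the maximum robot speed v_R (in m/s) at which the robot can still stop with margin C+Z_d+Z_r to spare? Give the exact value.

collect terms ⇒ (1/8)·v_R² + (2/5)·v_R + (-21/160) = 0
  disc = (2/5)² − 4·(1/8)·(-21/160) = 361/1600 ; √disc = 19/40
  v_R = (−(2/5) + 19/40) / (2·(1/8)) = 3/10 m/s
check:
T_s = v_R/a_R = (3/10)/4 = 0.0750 s
reaction-phase robot travel = 0.3000·0.2500 = 0.0750 m
robot under decel: 0.3000²/(2·4.0000) = 0.0112 m
human over T_r+T_s: 0.6000·(0.2500+0.0750) = 0.1950 m
residual clearance needed = 0.1000+0.0200+0.0300 = 0.1500 m
sum ≈ 0.0750+0.0112+0.1950+0.1500 ≈ 0.4313 m = S ✓

v_R_max = 3/10 m/s = 0.3000 m/s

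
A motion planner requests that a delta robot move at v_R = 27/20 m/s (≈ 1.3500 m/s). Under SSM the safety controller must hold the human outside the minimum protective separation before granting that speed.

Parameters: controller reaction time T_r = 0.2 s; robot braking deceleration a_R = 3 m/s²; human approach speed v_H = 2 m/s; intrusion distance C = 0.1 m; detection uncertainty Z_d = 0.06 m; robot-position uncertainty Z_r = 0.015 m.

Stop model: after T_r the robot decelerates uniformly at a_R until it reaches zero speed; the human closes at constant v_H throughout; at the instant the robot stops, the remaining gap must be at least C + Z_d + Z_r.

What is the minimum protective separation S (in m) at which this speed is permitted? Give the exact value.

stop time T_s = (27/20)/3 = 0.4500 s
robot covers v_R·T_r = 1.3500·0.2000 = 0.2700 m before braking
robot covers 1.3500·0.4500 − ½·3.0000·0.4500² = 0.3038 m while stopping
human over T_r+T_s: 2.0000·(0.2000+0.4500) = 1.3000 m
residual clearance needed = 0.1000+0.0600+0.0150 = 0.1750 m
S_min ≈ 0.2700+0.3038+1.3000+0.1750  ⇒  S_min = 1639/800 m

S_min = 1639/800 m = 2.0488 m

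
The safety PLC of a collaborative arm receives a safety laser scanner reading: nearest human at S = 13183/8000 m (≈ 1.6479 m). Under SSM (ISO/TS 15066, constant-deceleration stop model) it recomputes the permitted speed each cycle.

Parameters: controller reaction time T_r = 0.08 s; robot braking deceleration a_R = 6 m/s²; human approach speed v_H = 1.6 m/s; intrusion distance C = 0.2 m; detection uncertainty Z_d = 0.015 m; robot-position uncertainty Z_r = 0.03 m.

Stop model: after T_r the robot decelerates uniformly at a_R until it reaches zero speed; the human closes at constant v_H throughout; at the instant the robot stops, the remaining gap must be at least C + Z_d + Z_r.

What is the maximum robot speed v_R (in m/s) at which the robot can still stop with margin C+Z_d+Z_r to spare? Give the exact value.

v_R_max = 47/20 m/s = 2.3500 m/s

at the boundary: (1/12)·v² + (26/75)·v + (-10199/8000) = 0
  disc = (26/75)² − 4·(1/12)·(-10199/8000) = 196249/360000 ; √disc = 443/600
  v_R = (−(26/75) + 443/600) / (2·(1/12)) = 47/20 m/s
check:
T_s = v_R/a_R = (47/20)/6 = 0.3917 s
reaction-phase robot travel = 2.3500·0.0800 = 0.1880 m
braking distance = 2.3500²/(2·6.0000) = 0.4602 m
person approaches 1.6000·(0.0800+0.3917) = 0.7547 m
margins: 0.2000+0.0150+0.0300 = 0.2450 m
sum ≈ 0.1880+0.4602+0.7547+0.2450 ≈ 1.6479 m = S ✓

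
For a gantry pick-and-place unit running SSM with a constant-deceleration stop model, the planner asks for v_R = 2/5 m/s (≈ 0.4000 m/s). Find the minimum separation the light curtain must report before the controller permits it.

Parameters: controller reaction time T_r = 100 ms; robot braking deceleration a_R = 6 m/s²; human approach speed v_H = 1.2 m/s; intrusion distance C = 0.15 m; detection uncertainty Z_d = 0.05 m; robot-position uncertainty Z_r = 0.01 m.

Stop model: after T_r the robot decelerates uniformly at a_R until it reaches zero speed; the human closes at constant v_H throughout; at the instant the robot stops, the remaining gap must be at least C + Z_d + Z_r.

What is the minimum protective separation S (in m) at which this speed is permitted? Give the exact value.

stop time T_s = (2/5)/6 = 0.0667 s
robot in T_r: 0.4000·0.1000 = 0.0400 m
robot under decel: 0.4000²/(2·6.0000) = 0.0133 m
person approaches 1.2000·(0.1000+0.0667) = 0.2000 m
margins: 0.1500+0.0500+0.0100 = 0.2100 m
S_min ≈ 0.0400+0.0133+0.2000+0.2100  ⇒  S_min = 139/300 m

S_min = 139/300 m = 0.4633 m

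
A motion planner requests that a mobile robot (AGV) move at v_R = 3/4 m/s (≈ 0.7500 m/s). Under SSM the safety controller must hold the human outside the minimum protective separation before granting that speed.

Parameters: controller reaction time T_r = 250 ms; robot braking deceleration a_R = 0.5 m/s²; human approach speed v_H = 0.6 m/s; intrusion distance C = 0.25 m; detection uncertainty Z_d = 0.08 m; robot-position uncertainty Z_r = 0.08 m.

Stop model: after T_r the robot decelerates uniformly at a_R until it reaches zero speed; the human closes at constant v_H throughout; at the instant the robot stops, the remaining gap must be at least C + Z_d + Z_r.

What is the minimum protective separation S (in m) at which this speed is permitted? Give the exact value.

S_min = 221/100 m = 2.2100 m

braking lasts T_s = (3/4)/(1/2) = 1.5000 s
reaction-phase robot travel = 0.7500·0.2500 = 0.1875 m
robot covers 0.7500·1.5000 − ½·0.5000·1.5000² = 0.5625 m while stopping
human closes 0.6000·1.7500 = 1.0500 m
C+Z_d+Z_r = 0.2500+0.0800+0.0800 = 0.4100 m
S_min ≈ 0.1875+0.5625+1.0500+0.4100  ⇒  S_min = 221/100 m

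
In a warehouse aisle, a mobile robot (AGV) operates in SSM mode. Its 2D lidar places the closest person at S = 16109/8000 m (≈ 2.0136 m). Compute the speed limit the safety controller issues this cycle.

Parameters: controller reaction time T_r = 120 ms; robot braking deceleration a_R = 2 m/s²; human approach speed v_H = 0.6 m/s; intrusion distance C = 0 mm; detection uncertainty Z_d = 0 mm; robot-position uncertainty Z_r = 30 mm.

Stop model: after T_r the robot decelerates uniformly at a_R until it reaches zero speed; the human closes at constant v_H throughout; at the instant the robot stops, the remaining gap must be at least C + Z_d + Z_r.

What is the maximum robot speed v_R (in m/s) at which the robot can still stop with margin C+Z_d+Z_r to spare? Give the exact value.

v_R_max = 41/20 m/s = 2.0500 m/s

collect terms ⇒ (1/4)·v_R² + (21/50)·v_R + (-15293/8000) = 0
  disc = (21/50)² − 4·(1/4)·(-15293/8000) = 83521/40000 ; √disc = 289/200
  v_R = (−(21/50) + 289/200) / (2·(1/4)) = 41/20 m/s
check:
T_s = v_R/a_R = (41/20)/2 = 1.0250 s
reaction-phase robot travel = 2.0500·0.1200 = 0.2460 m
braking distance = 2.0500²/(2·2.0000) = 1.0506 m
human closes 0.6000·1.1450 = 0.6870 m
C+Z_d+Z_r = 0.0000+0.0000+0.0300 = 0.0300 m
sum ≈ 0.2460+1.0506+0.6870+0.0300 ≈ 2.0136 m = S ✓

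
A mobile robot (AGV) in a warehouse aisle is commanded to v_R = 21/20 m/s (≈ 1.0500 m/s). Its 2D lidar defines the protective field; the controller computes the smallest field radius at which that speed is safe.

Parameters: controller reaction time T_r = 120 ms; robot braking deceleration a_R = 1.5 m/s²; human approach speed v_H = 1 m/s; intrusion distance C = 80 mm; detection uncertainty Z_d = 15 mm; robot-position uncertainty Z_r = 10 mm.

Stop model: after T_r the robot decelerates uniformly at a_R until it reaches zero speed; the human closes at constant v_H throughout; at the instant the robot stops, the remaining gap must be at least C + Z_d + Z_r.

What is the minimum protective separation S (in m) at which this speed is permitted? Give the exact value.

braking lasts T_s = (21/20)/(3/2) = 0.7000 s
robot in T_r: 1.0500·0.1200 = 0.1260 m
robot under decel: 1.0500²/(2·1.5000) = 0.3675 m
human closes 1.0000·0.8200 = 0.8200 m
margins: 0.0800+0.0150+0.0100 = 0.1050 m
S_min ≈ 0.1260+0.3675+0.8200+0.1050  ⇒  S_min = 2837/2000 m

S_min = 2837/2000 m = 1.4185 m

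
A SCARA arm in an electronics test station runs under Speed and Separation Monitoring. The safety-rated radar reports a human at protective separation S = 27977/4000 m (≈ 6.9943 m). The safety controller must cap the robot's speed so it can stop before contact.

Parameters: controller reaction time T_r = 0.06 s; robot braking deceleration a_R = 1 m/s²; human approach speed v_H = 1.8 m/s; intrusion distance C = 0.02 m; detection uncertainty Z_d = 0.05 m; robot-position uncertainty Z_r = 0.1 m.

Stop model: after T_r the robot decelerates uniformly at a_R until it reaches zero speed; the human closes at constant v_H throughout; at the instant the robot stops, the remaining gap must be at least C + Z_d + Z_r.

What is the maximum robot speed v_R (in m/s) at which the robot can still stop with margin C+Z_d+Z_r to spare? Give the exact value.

at the boundary: (1/2)·v² + (93/50)·v + (-5373/800) = 0
  disc = (93/50)² − 4·(1/2)·(-5373/800) = 168921/10000 ; √disc = 411/100
  v_R = (−(93/50) + 411/100) / (2·(1/2)) = 9/4 m/s
check:
T_s = v_R/a_R = (9/4)/1 = 2.2500 s
robot covers v_R·T_r = 2.2500·0.0600 = 0.1350 m before braking
robot under decel: 2.2500²/(2·1.0000) = 2.5312 m
human over T_r+T_s: 1.8000·(0.0600+2.2500) = 4.1580 m
residual clearance needed = 0.0200+0.0500+0.1000 = 0.1700 m
sum ≈ 0.1350+2.5312+4.1580+0.1700 ≈ 6.9943 m = S ✓

v_R_max = 9/4 m/s = 2.2500 m/s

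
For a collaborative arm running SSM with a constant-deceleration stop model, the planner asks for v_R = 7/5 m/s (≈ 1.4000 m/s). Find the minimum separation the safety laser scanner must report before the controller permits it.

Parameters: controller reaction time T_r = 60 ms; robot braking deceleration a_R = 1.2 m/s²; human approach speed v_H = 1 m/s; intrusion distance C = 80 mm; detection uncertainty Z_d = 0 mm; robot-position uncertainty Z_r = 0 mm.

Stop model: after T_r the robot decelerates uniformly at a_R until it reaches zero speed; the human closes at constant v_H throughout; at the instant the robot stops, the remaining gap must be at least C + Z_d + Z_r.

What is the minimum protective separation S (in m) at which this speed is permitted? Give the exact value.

stop time T_s = (7/5)/(6/5) = 1.1667 s
reaction-phase robot travel = 1.4000·0.0600 = 0.0840 m
braking distance = 1.4000²/(2·1.2000) = 0.8167 m
human closes 1.0000·1.2267 = 1.2267 m
residual clearance needed = 0.0800+0.0000+0.0000 = 0.0800 m
S_min ≈ 0.0840+0.8167+1.2267+0.0800  ⇒  S_min = 3311/1500 m

S_min = 3311/1500 m = 2.2073 m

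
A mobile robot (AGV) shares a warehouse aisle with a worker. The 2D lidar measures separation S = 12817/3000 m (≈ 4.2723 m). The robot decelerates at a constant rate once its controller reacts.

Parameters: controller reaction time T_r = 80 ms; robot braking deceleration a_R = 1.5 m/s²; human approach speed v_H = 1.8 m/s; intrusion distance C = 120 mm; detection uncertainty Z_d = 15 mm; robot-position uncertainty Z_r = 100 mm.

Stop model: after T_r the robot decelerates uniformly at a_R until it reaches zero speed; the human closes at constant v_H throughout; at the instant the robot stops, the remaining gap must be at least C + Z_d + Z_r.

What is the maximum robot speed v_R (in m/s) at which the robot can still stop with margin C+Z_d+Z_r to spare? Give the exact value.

v_R_max = 2 m/s = 2.0000 m/s

collect terms ⇒ (1/3)·v_R² + (32/25)·v_R + (-292/75) = 0
  disc = (32/25)² − 4·(1/3)·(-292/75) = 38416/5625 ; √disc = 196/75
  v_R = (−(32/25) + 196/75) / (2·(1/3)) = 2 m/s
check:
braking lasts T_s = 2/(3/2) = 1.3333 s
robot covers v_R·T_r = 2.0000·0.0800 = 0.1600 m before braking
robot under decel: 2.0000²/(2·1.5000) = 1.3333 m
human over T_r+T_s: 1.8000·(0.0800+1.3333) = 2.5440 m
C+Z_d+Z_r = 0.1200+0.0150+0.1000 = 0.2350 m
sum ≈ 0.1600+1.3333+2.5440+0.2350 ≈ 4.2723 m = S ✓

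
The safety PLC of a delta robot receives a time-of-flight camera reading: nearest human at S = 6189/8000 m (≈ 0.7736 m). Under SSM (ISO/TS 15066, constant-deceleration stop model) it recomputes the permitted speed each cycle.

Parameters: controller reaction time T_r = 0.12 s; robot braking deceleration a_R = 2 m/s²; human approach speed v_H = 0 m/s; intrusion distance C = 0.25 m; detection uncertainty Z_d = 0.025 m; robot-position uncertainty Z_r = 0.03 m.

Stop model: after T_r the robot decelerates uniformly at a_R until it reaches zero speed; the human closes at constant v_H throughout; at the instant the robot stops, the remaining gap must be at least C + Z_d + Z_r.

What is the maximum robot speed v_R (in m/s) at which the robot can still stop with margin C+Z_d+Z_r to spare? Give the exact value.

v_R_max = 23/20 m/s = 1.1500 m/s

at the boundary: (1/4)·v² + (3/25)·v + (-3749/8000) = 0
  disc = (3/25)² − 4·(1/4)·(-3749/8000) = 19321/40000 ; √disc = 139/200
  v_R = (−(3/25) + 139/200) / (2·(1/4)) = 23/20 m/s
check:
stop time T_s = (23/20)/2 = 0.5750 s
robot covers v_R·T_r = 1.1500·0.1200 = 0.1380 m before braking
braking distance = 1.1500²/(2·2.0000) = 0.3306 m
human closes 0.0000·0.6950 = 0.0000 m
C+Z_d+Z_r = 0.2500+0.0250+0.0300 = 0.3050 m
sum ≈ 0.1380+0.3306+0.0000+0.3050 ≈ 0.7736 m = S ✓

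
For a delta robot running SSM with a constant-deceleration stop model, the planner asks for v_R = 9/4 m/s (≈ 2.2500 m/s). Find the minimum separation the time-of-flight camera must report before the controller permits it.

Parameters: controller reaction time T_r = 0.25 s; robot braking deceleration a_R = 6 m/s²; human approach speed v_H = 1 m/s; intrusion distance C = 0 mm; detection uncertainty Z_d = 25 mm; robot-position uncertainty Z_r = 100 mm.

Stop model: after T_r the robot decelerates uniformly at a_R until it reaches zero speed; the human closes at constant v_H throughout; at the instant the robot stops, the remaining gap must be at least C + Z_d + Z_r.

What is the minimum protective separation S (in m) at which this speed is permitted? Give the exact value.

S_min = 111/64 m = 1.7344 m

T_s = v_R/a_R = (9/4)/6 = 0.3750 s
robot covers v_R·T_r = 2.2500·0.2500 = 0.5625 m before braking
robot under decel: 2.2500²/(2·6.0000) = 0.4219 m
person approaches 1.0000·(0.2500+0.3750) = 0.6250 m
C+Z_d+Z_r = 0.0000+0.0250+0.1000 = 0.1250 m
S_min ≈ 0.5625+0.4219+0.6250+0.1250  ⇒  S_min = 111/64 m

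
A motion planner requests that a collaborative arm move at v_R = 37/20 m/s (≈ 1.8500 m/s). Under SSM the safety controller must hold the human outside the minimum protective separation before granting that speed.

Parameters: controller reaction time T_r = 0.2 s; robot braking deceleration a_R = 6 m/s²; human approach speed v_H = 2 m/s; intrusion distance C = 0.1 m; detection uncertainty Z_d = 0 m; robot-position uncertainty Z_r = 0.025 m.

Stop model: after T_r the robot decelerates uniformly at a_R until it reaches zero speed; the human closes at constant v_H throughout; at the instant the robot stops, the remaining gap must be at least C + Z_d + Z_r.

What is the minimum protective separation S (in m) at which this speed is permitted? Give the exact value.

braking lasts T_s = (37/20)/6 = 0.3083 s
robot covers v_R·T_r = 1.8500·0.2000 = 0.3700 m before braking
robot covers 1.8500·0.3083 − ½·6.0000·0.3083² = 0.2852 m while stopping
human over T_r+T_s: 2.0000·(0.2000+0.3083) = 1.0167 m
margins: 0.1000+0.0000+0.0250 = 0.1250 m
S_min ≈ 0.3700+0.2852+1.0167+0.1250  ⇒  S_min = 115/64 m

S_min = 115/64 m = 1.7969 m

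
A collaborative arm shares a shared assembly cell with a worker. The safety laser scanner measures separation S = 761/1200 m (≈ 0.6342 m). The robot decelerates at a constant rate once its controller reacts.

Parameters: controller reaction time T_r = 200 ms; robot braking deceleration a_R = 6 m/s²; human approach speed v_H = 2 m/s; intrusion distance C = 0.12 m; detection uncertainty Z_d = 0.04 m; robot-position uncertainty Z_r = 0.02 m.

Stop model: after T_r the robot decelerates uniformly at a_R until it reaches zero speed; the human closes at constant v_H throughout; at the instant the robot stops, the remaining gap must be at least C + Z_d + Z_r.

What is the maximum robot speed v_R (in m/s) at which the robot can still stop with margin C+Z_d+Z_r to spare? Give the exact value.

collect terms ⇒ (1/12)·v_R² + (8/15)·v_R + (-13/240) = 0
  disc = (8/15)² − 4·(1/12)·(-13/240) = 121/400 ; √disc = 11/20
  v_R = (−(8/15) + 11/20) / (2·(1/12)) = 1/10 m/s
check:
T_s = v_R/a_R = (1/10)/6 = 0.0167 s
robot in T_r: 0.1000·0.2000 = 0.0200 m
braking distance = 0.1000²/(2·6.0000) = 0.0008 m
human over T_r+T_s: 2.0000·(0.2000+0.0167) = 0.4333 m
margins: 0.1200+0.0400+0.0200 = 0.1800 m
sum ≈ 0.0200+0.0008+0.4333+0.1800 ≈ 0.6342 m = S ✓

v_R_max = 1/10 m/s = 0.1000 m/s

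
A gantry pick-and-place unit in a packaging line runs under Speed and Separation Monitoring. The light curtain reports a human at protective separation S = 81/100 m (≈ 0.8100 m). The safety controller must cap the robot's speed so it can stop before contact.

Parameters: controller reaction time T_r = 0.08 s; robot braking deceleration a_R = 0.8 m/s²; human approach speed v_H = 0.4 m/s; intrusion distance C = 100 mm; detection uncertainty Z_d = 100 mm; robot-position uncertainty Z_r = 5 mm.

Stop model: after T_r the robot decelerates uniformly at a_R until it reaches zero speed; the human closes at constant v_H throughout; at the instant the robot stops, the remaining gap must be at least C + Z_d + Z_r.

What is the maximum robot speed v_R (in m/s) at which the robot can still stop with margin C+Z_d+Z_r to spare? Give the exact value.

at the boundary: (5/8)·v² + (29/50)·v + (-573/1000) = 0
  disc = (29/50)² − 4·(5/8)·(-573/1000) = 17689/10000 ; √disc = 133/100
  v_R = (−(29/50) + 133/100) / (2·(5/8)) = 3/5 m/s
check:
T_s = v_R/a_R = (3/5)/(4/5) = 0.7500 s
reaction-phase robot travel = 0.6000·0.0800 = 0.0480 m
robot under decel: 0.6000²/(2·0.8000) = 0.2250 m
human closes 0.4000·0.8300 = 0.3320 m
residual clearance needed = 0.1000+0.1000+0.0050 = 0.2050 m
sum ≈ 0.0480+0.2250+0.3320+0.2050 ≈ 0.8100 m = S ✓

v_R_max = 3/5 m/s = 0.6000 m/s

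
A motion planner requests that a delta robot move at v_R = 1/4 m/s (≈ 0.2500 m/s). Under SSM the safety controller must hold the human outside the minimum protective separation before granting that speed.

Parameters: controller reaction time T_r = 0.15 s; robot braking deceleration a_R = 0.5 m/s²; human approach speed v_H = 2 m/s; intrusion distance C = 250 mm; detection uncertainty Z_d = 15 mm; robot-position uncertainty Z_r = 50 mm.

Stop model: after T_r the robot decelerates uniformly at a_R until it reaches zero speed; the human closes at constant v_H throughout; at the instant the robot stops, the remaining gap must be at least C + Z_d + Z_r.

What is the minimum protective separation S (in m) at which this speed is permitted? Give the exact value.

T_s = v_R/a_R = (1/4)/(1/2) = 0.5000 s
robot covers v_R·T_r = 0.2500·0.1500 = 0.0375 m before braking
robot covers 0.2500·0.5000 − ½·0.5000·0.5000² = 0.0625 m while stopping
person approaches 2.0000·(0.1500+0.5000) = 1.3000 m
C+Z_d+Z_r = 0.2500+0.0150+0.0500 = 0.3150 m
S_min ≈ 0.0375+0.0625+1.3000+0.3150  ⇒  S_min = 343/200 m

S_min = 343/200 m = 1.7150 m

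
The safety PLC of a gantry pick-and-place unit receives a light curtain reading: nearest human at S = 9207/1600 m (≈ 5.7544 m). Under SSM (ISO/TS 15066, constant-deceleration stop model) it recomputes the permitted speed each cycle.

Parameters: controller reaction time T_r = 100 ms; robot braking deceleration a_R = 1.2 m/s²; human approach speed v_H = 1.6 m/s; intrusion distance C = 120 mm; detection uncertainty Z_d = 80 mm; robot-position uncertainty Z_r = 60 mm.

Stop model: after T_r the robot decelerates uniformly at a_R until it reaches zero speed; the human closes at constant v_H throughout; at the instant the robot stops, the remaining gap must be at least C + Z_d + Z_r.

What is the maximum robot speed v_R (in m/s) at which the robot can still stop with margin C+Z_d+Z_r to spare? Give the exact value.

v_R_max = 9/4 m/s = 2.2500 m/s

at the boundary: (5/12)·v² + (43/30)·v + (-1707/320) = 0
  disc = (43/30)² − 4·(5/12)·(-1707/320) = 157609/14400 ; √disc = 397/120
  v_R = (−(43/30) + 397/120) / (2·(5/12)) = 9/4 m/s
check:
stop time T_s = (9/4)/(6/5) = 1.8750 s
robot covers v_R·T_r = 2.2500·0.1000 = 0.2250 m before braking
robot under decel: 2.2500²/(2·1.2000) = 2.1094 m
person approaches 1.6000·(0.1000+1.8750) = 3.1600 m
margins: 0.1200+0.0800+0.0600 = 0.2600 m
sum ≈ 0.2250+2.1094+3.1600+0.2600 ≈ 5.7544 m = S ✓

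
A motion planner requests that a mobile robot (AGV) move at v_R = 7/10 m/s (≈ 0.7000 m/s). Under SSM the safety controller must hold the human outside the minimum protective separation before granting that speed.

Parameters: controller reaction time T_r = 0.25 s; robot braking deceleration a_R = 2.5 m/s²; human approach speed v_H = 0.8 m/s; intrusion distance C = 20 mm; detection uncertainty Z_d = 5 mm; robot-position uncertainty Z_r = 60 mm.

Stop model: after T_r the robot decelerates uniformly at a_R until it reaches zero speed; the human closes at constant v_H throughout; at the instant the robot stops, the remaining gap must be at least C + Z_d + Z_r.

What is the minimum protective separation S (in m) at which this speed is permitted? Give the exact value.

S_min = 391/500 m = 0.7820 m

stop time T_s = (7/10)/(5/2) = 0.2800 s
robot in T_r: 0.7000·0.2500 = 0.1750 m
braking distance = 0.7000²/(2·2.5000) = 0.0980 m
person approaches 0.8000·(0.2500+0.2800) = 0.4240 m
margins: 0.0200+0.0050+0.0600 = 0.0850 m
S_min ≈ 0.1750+0.0980+0.4240+0.0850  ⇒  S_min = 391/500 m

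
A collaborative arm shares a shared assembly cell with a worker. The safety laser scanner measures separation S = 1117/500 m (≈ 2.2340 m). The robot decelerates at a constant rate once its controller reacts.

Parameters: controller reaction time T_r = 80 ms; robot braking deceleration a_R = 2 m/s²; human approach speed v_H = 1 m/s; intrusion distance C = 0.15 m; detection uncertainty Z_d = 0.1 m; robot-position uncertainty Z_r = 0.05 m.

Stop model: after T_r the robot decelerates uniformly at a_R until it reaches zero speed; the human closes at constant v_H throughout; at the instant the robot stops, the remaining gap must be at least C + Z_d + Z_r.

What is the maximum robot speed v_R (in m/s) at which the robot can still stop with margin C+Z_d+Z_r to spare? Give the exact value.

v_R_max = 9/5 m/s = 1.8000 m/s

at the boundary: (1/4)·v² + (29/50)·v + (-927/500) = 0
  disc = (29/50)² − 4·(1/4)·(-927/500) = 1369/625 ; √disc = 37/25
  v_R = (−(29/50) + 37/25) / (2·(1/4)) = 9/5 m/s
check:
stop time T_s = (9/5)/2 = 0.9000 s
reaction-phase robot travel = 1.8000·0.0800 = 0.1440 m
robot covers 1.8000·0.9000 − ½·2.0000·0.9000² = 0.8100 m while stopping
human over T_r+T_s: 1.0000·(0.0800+0.9000) = 0.9800 m
C+Z_d+Z_r = 0.1500+0.1000+0.0500 = 0.3000 m
sum ≈ 0.1440+0.8100+0.9800+0.3000 ≈ 2.2340 m = S ✓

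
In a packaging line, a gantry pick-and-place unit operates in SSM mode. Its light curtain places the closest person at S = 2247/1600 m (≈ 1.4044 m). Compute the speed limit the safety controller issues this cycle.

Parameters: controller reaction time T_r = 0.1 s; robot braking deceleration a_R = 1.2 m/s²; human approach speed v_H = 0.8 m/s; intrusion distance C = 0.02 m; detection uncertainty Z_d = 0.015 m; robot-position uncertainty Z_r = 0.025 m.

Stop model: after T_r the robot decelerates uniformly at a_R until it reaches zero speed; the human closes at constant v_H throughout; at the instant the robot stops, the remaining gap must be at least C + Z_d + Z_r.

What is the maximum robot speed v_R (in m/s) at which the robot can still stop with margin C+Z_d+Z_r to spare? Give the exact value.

collect terms ⇒ (5/12)·v_R² + (23/30)·v_R + (-2023/1600) = 0
  disc = (23/30)² − 4·(5/12)·(-2023/1600) = 38809/14400 ; √disc = 197/120
  v_R = (−(23/30) + 197/120) / (2·(5/12)) = 21/20 m/s
check:
T_s = v_R/a_R = (21/20)/(6/5) = 0.8750 s
reaction-phase robot travel = 1.0500·0.1000 = 0.1050 m
braking distance = 1.0500²/(2·1.2000) = 0.4594 m
human closes 0.8000·0.9750 = 0.7800 m
margins: 0.0200+0.0150+0.0250 = 0.0600 m
sum ≈ 0.1050+0.4594+0.7800+0.0600 ≈ 1.4044 m = S ✓

v_R_max = 21/20 m/s = 1.0500 m/s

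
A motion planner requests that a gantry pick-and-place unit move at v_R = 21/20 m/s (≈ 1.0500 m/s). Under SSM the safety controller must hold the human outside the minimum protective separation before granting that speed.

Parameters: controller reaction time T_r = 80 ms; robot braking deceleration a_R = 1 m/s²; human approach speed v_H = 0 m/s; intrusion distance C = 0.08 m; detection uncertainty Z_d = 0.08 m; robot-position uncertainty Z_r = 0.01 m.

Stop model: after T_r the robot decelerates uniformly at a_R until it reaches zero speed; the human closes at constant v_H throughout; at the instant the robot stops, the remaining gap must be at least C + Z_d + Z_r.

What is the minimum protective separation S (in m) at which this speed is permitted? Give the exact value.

braking lasts T_s = (21/20)/1 = 1.0500 s
robot covers v_R·T_r = 1.0500·0.0800 = 0.0840 m before braking
robot covers 1.0500·1.0500 − ½·1.0000·1.0500² = 0.5513 m while stopping
person approaches 0.0000·(0.0800+1.0500) = 0.0000 m
C+Z_d+Z_r = 0.0800+0.0800+0.0100 = 0.1700 m
S_min ≈ 0.0840+0.5513+0.0000+0.1700  ⇒  S_min = 3221/4000 m

S_min = 3221/4000 m = 0.8053 m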